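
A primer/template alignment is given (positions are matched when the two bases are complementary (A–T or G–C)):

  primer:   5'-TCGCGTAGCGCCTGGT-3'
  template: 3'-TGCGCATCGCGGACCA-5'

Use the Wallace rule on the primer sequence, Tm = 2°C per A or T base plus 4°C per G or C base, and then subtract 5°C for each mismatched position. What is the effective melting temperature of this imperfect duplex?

49°C

Primer base counts: A=1, T=4, G=6, C=5 → A+T=5, G+C=11
Perfect-match Tm = 2(5) + 4(11) = 10 + 44 = 54°C
Mismatches (positions where the bases are not complementary): 1 (at position 1)
Effective Tm = 54 − 1×5 = 54 − 5 = 49°C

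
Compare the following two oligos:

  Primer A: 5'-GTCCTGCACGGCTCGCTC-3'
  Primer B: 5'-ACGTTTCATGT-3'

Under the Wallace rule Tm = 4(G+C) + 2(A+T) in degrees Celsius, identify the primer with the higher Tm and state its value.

Primer A, 62°C

Primer A: A+T=5, G+C=13 → Tm = 2(5)+4(13) = 62°C
Primer B: A+T=7, G+C=4 → Tm = 2(7)+4(4) = 30°C
62°C vs 30°C → primer A is higher.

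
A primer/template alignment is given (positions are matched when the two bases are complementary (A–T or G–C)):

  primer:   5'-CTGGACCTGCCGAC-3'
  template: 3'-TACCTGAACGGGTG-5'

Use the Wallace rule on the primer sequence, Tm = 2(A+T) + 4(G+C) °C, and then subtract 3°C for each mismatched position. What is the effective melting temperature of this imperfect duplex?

Primer base counts: A=2, T=2, G=4, C=6 → A+T=4, G+C=10
Perfect-match Tm = 2(4) + 4(10) = 8 + 40 = 48°C
Mismatches (positions where the bases are not complementary): 3 (at positions 1, 7, 12)
Effective Tm = 48 − 3×3 = 48 − 9 = 39°C

39°C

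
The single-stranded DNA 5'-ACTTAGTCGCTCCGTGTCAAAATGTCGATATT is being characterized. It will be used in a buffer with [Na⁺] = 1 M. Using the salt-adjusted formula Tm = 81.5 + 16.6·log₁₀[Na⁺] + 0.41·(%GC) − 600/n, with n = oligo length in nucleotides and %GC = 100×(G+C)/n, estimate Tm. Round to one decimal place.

Length n = 32. T=11, C=7, A=8, G=6
G+C = 13, so %GC = 13/32 × 100 = 40.625%
Salt term: 16.6 × (0) = 0
GC term: 0.41 × 40.625 = 16.656; length term: −600/32 = −18.75
Tm = 81.5 + (0) + 16.656 − 18.75 = 79.406 → 79.4°C

79.4°C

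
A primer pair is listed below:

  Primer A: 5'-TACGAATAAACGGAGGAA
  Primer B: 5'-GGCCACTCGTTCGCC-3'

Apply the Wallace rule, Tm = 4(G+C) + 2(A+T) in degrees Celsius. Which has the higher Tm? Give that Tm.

Primer B, 52°C

Primer A: A+T=11, G+C=7 → Tm = 2(11)+4(7) = 50°C
Primer B: A+T=4, G+C=11 → Tm = 2(4)+4(11) = 52°C
50°C vs 52°C → primer B is higher.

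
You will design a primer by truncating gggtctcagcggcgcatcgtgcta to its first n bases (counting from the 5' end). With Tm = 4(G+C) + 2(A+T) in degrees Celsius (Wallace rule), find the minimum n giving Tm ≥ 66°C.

First 18 bases: GGGTCTCAGCGGCGCATC → Tm = 62°C (< 66°C)
First 19 bases: GGGTCTCAGCGGCGCATCG → Tm = 66°C (≥ 66°C)
Since every base adds ≥2°C, Tm only increases with n, so the threshold is first crossed at n = 19.

n = 19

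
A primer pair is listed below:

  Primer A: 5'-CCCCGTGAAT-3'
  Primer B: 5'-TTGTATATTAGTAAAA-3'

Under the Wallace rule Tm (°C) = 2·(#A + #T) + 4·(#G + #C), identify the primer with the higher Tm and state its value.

Primer B, 36°C

Primer A: A+T=4, G+C=6 → Tm = 2(4)+4(6) = 32°C
Primer B: A+T=14, G+C=2 → Tm = 2(14)+4(2) = 36°C
32°C vs 36°C → primer B is higher.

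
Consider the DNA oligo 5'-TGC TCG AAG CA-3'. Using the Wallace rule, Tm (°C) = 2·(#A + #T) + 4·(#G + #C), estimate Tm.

T=2, C=3, A=3, G=3
So N_AT = 5 and N_GC = 6.
Tm = 2(5) + 4(6) = 10 + 24 = 34°C

34°C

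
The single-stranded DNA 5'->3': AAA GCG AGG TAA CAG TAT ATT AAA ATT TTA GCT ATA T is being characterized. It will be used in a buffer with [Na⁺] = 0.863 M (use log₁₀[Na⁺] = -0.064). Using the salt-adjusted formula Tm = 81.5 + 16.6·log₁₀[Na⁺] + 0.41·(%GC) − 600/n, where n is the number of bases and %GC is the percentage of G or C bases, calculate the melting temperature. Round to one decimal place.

74.2°C

Length n = 37. Base counts: A=16, C=3, G=6, T=12
G+C = 9, so %GC = 9/37 × 100 = 24.324%
Salt term: 16.6 × (-0.064) = -1.062
GC term: 0.41 × 24.324 = 9.973; length term: −600/37 = −16.216
Tm = 81.5 + (-1.062) + 9.973 − 16.216 = 74.195 → 74.2°C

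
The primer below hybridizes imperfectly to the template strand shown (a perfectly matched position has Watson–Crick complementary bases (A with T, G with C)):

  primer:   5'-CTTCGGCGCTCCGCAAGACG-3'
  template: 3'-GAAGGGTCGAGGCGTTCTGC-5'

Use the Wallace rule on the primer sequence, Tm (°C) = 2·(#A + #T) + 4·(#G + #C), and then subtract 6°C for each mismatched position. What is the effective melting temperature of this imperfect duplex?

50°C

Primer base counts: A=3, T=3, G=6, C=8 → A+T=6, G+C=14
Perfect-match Tm = 2(6) + 4(14) = 12 + 56 = 68°C
Mismatches (positions where the bases are not complementary): 3 (at positions 5, 6, 7)
Effective Tm = 68 − 3×6 = 68 − 18 = 50°C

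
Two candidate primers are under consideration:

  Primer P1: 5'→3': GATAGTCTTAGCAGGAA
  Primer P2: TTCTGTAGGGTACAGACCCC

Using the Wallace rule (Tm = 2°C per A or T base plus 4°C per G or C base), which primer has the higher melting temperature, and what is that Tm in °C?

Primer P1: A+T=10, G+C=7 → Tm = 2(10)+4(7) = 48°C
Primer P2: A+T=9, G+C=11 → Tm = 2(9)+4(11) = 62°C
48°C vs 62°C → primer P2 is higher.

Primer P2, 62°C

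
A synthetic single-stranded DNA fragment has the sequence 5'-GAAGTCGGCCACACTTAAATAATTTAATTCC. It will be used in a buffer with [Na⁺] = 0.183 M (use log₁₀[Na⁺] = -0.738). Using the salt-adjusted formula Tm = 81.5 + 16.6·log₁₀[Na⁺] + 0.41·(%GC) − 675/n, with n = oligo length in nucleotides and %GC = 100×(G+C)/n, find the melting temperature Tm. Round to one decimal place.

Length n = 31. Scanning the sequence gives T=9, A=11, G=4, C=7.
G+C = 11, so %GC = 11/31 × 100 = 35.484%
Salt term: 16.6 × (-0.738) = -12.251
GC term: 0.41 × 35.484 = 14.548; length term: −675/31 = −21.774
Tm = 81.5 + (-12.251) + 14.548 − 21.774 = 62.023 → 62.0°C

62.0°C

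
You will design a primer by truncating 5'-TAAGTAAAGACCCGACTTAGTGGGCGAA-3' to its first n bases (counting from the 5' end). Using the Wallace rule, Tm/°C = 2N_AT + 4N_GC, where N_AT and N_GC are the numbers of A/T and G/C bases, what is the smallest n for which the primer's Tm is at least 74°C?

n = 25

First 24 bases: TAAGTAAAGACCCGACTTAGTGGG → Tm = 70°C (< 74°C)
First 25 bases: TAAGTAAAGACCCGACTTAGTGGGC → Tm = 74°C (≥ 74°C)
Since every base adds ≥2°C, Tm only increases with n, so the threshold is first crossed at n = 25.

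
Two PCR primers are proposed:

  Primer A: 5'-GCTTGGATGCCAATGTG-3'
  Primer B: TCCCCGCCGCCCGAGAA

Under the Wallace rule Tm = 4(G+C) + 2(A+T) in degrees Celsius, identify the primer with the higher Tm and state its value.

Primer A: A+T=8, G+C=9 → Tm = 2(8)+4(9) = 52°C
Primer B: A+T=4, G+C=13 → Tm = 2(4)+4(13) = 60°C
52°C vs 60°C → primer B is higher.

Primer B, 60°C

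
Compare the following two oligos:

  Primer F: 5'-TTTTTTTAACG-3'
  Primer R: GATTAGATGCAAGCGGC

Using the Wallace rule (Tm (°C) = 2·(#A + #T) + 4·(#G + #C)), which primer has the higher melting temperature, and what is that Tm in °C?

Primer F: A+T=9, G+C=2 → Tm = 2(9)+4(2) = 26°C
Primer R: A+T=8, G+C=9 → Tm = 2(8)+4(9) = 52°C
26°C vs 52°C → primer R is higher.

Primer R, 52°C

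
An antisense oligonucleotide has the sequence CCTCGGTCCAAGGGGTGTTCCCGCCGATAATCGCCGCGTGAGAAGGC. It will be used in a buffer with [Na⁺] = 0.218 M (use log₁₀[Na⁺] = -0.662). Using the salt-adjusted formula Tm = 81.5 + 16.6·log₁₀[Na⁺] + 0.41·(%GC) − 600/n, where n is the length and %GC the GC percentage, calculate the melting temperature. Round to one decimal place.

Length n = 47. Scanning the sequence gives A=8, C=15, G=16, T=8.
G+C = 31, so %GC = 31/47 × 100 = 65.957%
Salt term: 16.6 × (-0.662) = -10.989
GC term: 0.41 × 65.957 = 27.042; length term: −600/47 = −12.766
Tm = 81.5 + (-10.989) + 27.042 − 12.766 = 84.787 → 84.8°C

84.8°C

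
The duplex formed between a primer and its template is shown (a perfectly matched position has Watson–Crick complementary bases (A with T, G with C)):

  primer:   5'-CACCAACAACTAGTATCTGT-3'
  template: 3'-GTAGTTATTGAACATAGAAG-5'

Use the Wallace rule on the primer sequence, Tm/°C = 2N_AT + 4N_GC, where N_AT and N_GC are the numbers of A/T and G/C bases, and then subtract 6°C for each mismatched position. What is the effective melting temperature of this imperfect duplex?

26°C

Primer base counts: A=7, T=5, G=2, C=6 → A+T=12, G+C=8
Perfect-match Tm = 2(12) + 4(8) = 24 + 32 = 56°C
Mismatches (positions where the bases are not complementary): 5 (at positions 3, 7, 12, 19, 20)
Effective Tm = 56 − 5×6 = 56 − 30 = 26°C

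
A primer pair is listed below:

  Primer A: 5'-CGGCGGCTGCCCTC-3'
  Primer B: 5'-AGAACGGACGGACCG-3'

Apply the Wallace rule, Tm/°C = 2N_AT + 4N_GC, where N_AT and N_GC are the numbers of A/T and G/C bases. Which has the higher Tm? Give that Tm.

Primer A: A+T=2, G+C=12 → Tm = 2(2)+4(12) = 52°C
Primer B: A+T=5, G+C=10 → Tm = 2(5)+4(10) = 50°C
52°C vs 50°C → primer A is higher.

Primer A, 52°C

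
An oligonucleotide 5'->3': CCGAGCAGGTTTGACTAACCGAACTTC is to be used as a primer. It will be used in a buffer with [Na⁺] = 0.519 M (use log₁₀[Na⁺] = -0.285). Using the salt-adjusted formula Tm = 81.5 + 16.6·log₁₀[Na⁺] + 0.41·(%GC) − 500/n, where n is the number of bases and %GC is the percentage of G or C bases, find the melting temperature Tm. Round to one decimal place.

79.5°C

Length n = 27. Counting bases: G=6, C=8, T=6, A=7
G+C = 14, so %GC = 14/27 × 100 = 51.852%
Salt term: 16.6 × (-0.285) = -4.731
GC term: 0.41 × 51.852 = 21.259; length term: −500/27 = −18.519
Tm = 81.5 + (-4.731) + 21.259 − 18.519 = 79.509 → 79.5°C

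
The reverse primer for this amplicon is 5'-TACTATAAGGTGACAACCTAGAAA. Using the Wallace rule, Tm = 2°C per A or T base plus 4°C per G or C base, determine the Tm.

64°C

Counting bases: C=4, A=11, G=4, T=5
So N_AT = 16 and N_GC = 8.
Tm = 2×16 + 4×8 = 64°C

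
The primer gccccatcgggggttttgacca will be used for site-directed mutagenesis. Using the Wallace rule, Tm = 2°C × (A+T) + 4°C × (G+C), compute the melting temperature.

72°C

Counting bases: C=7, T=5, G=7, A=3
AT pairs contribute 8, GC pairs contribute 14.
Tm = 2×8 + 4×14 = 72°C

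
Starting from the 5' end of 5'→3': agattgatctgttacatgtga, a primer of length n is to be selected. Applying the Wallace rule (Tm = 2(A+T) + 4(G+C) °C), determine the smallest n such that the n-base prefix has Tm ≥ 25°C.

First 9 bases: AGATTGATC → Tm = 24°C (< 25°C)
First 10 bases: AGATTGATCT → Tm = 26°C (≥ 25°C)
Since every base adds ≥2°C, Tm only increases with n, so the threshold is first crossed at n = 10.

n = 10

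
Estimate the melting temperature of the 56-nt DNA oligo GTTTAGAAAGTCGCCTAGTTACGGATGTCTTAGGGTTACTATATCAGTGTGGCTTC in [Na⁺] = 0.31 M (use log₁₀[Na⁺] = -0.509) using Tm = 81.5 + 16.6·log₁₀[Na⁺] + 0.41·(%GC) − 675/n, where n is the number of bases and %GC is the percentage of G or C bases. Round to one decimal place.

78.6°C

Length n = 56. C=9, G=15, A=12, T=20
G+C = 24, so %GC = 24/56 × 100 = 42.857%
Salt term: 16.6 × (-0.509) = -8.449
GC term: 0.41 × 42.857 = 17.571; length term: −675/56 = −12.054
Tm = 81.5 + (-8.449) + 17.571 − 12.054 = 78.568 → 78.6°C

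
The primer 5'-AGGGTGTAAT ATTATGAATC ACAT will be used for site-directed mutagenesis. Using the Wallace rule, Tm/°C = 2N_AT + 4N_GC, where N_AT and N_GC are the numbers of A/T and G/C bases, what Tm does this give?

Base counts: G=5, A=9, C=2, T=8
A+T = 17, G+C = 7
Tm = 2×17 + 4×7 = 62°C

62°C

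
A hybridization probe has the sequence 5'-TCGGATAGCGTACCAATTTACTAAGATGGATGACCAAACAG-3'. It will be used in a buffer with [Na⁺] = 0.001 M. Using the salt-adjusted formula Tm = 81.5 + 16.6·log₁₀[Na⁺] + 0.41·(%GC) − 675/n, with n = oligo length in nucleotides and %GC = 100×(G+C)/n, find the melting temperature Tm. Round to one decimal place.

Length n = 41. Scanning the sequence gives C=8, G=9, T=9, A=15.
G+C = 17, so %GC = 17/41 × 100 = 41.463%
Salt term: 16.6 × (-3) = -49.8
GC term: 0.41 × 41.463 = 17; length term: −675/41 = −16.463
Tm = 81.5 + (-49.8) + 17 − 16.463 = 32.237 → 32.2°C

32.2°C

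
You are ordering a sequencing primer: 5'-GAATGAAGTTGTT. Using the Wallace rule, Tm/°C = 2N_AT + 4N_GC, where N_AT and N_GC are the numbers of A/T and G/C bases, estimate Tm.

A=4, C=0, G=4, T=5
A+T = 9, G+C = 4
Tm = 2×9 + 4×4 = 34°C

34°C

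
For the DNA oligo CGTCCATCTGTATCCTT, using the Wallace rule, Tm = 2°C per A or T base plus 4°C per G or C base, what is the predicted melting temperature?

50°C

Counting bases: T=7, G=2, A=2, C=6
A+T = 9, G+C = 8
Tm = 2(9) + 4(8) = 18 + 32 = 50°C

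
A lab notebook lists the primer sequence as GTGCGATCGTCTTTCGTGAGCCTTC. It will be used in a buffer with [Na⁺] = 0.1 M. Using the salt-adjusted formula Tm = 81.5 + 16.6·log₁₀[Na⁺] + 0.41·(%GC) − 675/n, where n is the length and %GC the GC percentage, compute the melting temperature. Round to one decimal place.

60.9°C

Length n = 25. Base counts: C=7, T=9, A=2, G=7
G+C = 14, so %GC = 14/25 × 100 = 56%
Salt term: 16.6 × (-1) = -16.6
GC term: 0.41 × 56 = 22.96; length term: −675/25 = −27
Tm = 81.5 + (-16.6) + 22.96 − 27 = 60.86 → 60.9°C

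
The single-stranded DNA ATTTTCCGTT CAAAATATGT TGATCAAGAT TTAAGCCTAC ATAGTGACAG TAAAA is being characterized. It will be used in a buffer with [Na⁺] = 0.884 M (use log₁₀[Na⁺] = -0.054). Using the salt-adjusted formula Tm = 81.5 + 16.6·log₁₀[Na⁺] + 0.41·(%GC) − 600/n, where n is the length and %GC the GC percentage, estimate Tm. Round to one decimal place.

Length n = 55. Counting bases: G=8, T=18, C=8, A=21
G+C = 16, so %GC = 16/55 × 100 = 29.091%
Salt term: 16.6 × (-0.054) = -0.896
GC term: 0.41 × 29.091 = 11.927; length term: −600/55 = −10.909
Tm = 81.5 + (-0.896) + 11.927 − 10.909 = 81.622 → 81.6°C

81.6°C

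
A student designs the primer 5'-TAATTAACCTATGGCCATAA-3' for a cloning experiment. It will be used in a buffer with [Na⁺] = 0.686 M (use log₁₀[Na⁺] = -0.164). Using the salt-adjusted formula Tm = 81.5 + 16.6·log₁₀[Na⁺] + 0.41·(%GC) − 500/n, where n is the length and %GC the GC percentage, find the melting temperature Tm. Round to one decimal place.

66.1°C

Length n = 20. Counting bases: G=2, T=6, C=4, A=8
G+C = 6, so %GC = 6/20 × 100 = 30%
Salt term: 16.6 × (-0.164) = -2.722
GC term: 0.41 × 30 = 12.3; length term: −500/20 = −25
Tm = 81.5 + (-2.722) + 12.3 − 25 = 66.078 → 66.1°C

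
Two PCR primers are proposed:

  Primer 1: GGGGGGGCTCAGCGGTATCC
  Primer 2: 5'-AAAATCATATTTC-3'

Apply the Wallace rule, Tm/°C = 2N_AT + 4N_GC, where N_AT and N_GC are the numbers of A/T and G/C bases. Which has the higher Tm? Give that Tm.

Primer 1: A+T=5, G+C=15 → Tm = 2(5)+4(15) = 70°C
Primer 2: A+T=11, G+C=2 → Tm = 2(11)+4(2) = 30°C
70°C vs 30°C → primer 1 is higher.

Primer 1, 70°C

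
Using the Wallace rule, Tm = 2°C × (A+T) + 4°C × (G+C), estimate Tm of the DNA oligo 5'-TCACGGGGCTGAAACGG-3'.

56°C

Scanning the sequence gives G=7, A=4, C=4, T=2.
So N_AT = 6 and N_GC = 11.
Tm = 4·11 + 2·6 = 44 + 12 = 56°C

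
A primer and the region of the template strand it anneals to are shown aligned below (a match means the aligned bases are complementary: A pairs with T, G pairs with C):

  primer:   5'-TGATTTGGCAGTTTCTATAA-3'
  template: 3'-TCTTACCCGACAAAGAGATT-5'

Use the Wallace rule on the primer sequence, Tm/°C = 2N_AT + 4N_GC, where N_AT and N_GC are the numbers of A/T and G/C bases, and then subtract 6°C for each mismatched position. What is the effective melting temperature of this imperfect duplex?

Primer base counts: A=5, T=9, G=4, C=2 → A+T=14, G+C=6
Perfect-match Tm = 2(14) + 4(6) = 28 + 24 = 52°C
Mismatches (positions where the bases are not complementary): 5 (at positions 1, 4, 6, 10, 17)
Effective Tm = 52 − 5×6 = 52 − 30 = 22°C

22°C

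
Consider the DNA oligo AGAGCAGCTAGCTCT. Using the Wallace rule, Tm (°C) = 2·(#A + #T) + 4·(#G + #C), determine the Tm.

46°C

Counting bases: T=3, C=4, G=4, A=4
So N_AT = 7 and N_GC = 8.
Tm = 2(7) + 4(8) = 14 + 32 = 46°C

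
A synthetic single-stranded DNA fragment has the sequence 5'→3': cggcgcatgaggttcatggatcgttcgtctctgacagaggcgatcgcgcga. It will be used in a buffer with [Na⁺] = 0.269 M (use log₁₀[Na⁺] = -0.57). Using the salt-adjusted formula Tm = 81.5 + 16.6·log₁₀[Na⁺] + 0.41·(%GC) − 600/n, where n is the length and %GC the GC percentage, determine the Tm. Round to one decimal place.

85.2°C

Length n = 51. Scanning the sequence gives G=18, C=13, T=11, A=9.
G+C = 31, so %GC = 31/51 × 100 = 60.784%
Salt term: 16.6 × (-0.57) = -9.462
GC term: 0.41 × 60.784 = 24.921; length term: −600/51 = −11.765
Tm = 81.5 + (-9.462) + 24.921 − 11.765 = 85.194 → 85.2°C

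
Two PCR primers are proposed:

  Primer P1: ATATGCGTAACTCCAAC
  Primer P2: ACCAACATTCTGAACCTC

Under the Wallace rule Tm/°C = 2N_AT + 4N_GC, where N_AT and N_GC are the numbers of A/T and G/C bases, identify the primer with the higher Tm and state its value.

Primer P1: A+T=10, G+C=7 → Tm = 2(10)+4(7) = 48°C
Primer P2: A+T=10, G+C=8 → Tm = 2(10)+4(8) = 52°C
48°C vs 52°C → primer P2 is higher.

Primer P2, 52°C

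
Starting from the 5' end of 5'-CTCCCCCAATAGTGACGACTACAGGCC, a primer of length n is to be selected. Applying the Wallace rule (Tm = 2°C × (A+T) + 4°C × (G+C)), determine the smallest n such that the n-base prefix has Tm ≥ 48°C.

n = 16

First 15 bases: CTCCCCCAATAGTGA → Tm = 46°C (< 48°C)
First 16 bases: CTCCCCCAATAGTGAC → Tm = 50°C (≥ 48°C)
Since every base adds ≥2°C, Tm only increases with n, so the threshold is first crossed at n = 16.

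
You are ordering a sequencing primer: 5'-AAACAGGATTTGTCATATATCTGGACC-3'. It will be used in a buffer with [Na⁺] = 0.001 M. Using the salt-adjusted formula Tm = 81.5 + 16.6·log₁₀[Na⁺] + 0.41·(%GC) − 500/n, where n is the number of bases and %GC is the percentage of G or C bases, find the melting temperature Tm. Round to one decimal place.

28.4°C

Length n = 27. Base counts: A=9, G=5, T=8, C=5
G+C = 10, so %GC = 10/27 × 100 = 37.037%
Salt term: 16.6 × (-3) = -49.8
GC term: 0.41 × 37.037 = 15.185; length term: −500/27 = −18.519
Tm = 81.5 + (-49.8) + 15.185 − 18.519 = 28.366 → 28.4°C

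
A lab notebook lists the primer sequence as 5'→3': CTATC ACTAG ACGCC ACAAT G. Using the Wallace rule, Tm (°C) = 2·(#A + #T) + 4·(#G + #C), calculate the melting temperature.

62°C

C=7, A=7, T=4, G=3
So N_AT = 11 and N_GC = 10.
Tm = 2(11) + 4(10) = 22 + 40 = 62°C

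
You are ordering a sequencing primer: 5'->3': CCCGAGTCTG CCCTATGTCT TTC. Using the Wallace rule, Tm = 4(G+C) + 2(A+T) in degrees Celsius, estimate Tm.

72°C

Scanning the sequence gives T=8, G=4, A=2, C=9.
A+T = 10, G+C = 13
Tm = 4·13 + 2·10 = 52 + 20 = 72°C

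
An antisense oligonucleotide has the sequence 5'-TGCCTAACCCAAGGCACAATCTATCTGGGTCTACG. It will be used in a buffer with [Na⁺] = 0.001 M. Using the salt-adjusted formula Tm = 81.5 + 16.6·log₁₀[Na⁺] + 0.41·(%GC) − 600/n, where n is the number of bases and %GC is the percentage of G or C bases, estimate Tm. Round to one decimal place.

Length n = 35. Scanning the sequence gives A=9, T=8, C=11, G=7.
G+C = 18, so %GC = 18/35 × 100 = 51.429%
Salt term: 16.6 × (-3) = -49.8
GC term: 0.41 × 51.429 = 21.086; length term: −600/35 = −17.143
Tm = 81.5 + (-49.8) + 21.086 − 17.143 = 35.643 → 35.6°C

35.6°C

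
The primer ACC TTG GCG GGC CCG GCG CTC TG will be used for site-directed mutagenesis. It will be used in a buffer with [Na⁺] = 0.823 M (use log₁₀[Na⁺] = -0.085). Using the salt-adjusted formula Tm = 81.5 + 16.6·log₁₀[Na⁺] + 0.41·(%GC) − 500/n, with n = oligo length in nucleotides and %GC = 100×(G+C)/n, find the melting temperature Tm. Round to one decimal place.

90.4°C

Length n = 23. Counting bases: A=1, G=9, T=4, C=9
G+C = 18, so %GC = 18/23 × 100 = 78.261%
Salt term: 16.6 × (-0.085) = -1.411
GC term: 0.41 × 78.261 = 32.087; length term: −500/23 = −21.739
Tm = 81.5 + (-1.411) + 32.087 − 21.739 = 90.437 → 90.4°C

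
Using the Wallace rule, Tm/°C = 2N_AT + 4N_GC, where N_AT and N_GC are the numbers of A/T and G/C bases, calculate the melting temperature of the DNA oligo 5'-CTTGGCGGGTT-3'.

T=4, A=0, G=5, C=2
A+T = 4, G+C = 7
Tm = 4·7 + 2·4 = 28 + 8 = 36°C

36°C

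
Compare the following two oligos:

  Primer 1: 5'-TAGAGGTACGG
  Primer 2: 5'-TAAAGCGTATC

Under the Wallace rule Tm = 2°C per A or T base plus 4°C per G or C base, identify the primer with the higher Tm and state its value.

Primer 1, 34°C

Primer 1: A+T=5, G+C=6 → Tm = 2(5)+4(6) = 34°C
Primer 2: A+T=7, G+C=4 → Tm = 2(7)+4(4) = 30°C
34°C vs 30°C → primer 1 is higher.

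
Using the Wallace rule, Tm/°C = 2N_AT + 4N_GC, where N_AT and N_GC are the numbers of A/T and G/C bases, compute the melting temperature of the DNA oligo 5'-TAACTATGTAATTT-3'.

32°C

G=1, T=7, A=5, C=1
So N_AT = 12 and N_GC = 2.
Tm = 4·2 + 2·12 = 8 + 24 = 32°C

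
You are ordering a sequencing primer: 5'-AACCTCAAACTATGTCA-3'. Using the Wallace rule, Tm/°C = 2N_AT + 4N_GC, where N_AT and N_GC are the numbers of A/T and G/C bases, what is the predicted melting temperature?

Counting bases: G=1, C=5, T=4, A=7
So N_AT = 11 and N_GC = 6.
Tm = 2×11 + 4×6 = 46°C

46°C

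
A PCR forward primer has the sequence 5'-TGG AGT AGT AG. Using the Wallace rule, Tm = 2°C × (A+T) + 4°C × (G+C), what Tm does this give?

Scanning the sequence gives G=5, T=3, A=3, C=0.
So N_AT = 6 and N_GC = 5.
Tm = 2×6 + 4×5 = 32°C

32°C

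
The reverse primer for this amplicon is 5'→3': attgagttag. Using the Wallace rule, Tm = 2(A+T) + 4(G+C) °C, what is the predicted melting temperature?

Counting bases: T=4, G=3, A=3, C=0
AT pairs contribute 7, GC pairs contribute 3.
Tm = 2×7 + 4×3 = 26°C

26°C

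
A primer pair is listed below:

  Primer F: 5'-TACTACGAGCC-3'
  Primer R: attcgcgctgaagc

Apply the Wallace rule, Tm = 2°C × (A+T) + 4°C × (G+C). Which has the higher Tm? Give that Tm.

Primer R, 44°C

Primer F: A+T=5, G+C=6 → Tm = 2(5)+4(6) = 34°C
Primer R: A+T=6, G+C=8 → Tm = 2(6)+4(8) = 44°C
34°C vs 44°C → primer R is higher.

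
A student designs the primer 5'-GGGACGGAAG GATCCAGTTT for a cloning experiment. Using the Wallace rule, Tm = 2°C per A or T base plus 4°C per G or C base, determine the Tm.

62°C

Base counts: A=5, C=3, T=4, G=8
AT pairs contribute 9, GC pairs contribute 11.
Tm = 2×9 + 4×11 = 62°C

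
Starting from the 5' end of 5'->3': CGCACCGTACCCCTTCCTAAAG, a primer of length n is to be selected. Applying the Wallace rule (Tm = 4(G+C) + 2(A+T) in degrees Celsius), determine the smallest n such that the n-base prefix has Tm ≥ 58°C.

n = 17

First 16 bases: CGCACCGTACCCCTTC → Tm = 54°C (< 58°C)
First 17 bases: CGCACCGTACCCCTTCC → Tm = 58°C (≥ 58°C)
Each additional base adds 2°C (A/T) or 4°C (G/C), so Tm is non-decreasing in n; n = 17 is the first length to reach 58°C.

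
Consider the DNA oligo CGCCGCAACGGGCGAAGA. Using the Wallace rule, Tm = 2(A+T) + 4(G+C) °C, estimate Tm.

62°C

G=7, T=0, C=6, A=5
A+T = 5, G+C = 13
Tm = 2(5) + 4(13) = 10 + 52 = 62°C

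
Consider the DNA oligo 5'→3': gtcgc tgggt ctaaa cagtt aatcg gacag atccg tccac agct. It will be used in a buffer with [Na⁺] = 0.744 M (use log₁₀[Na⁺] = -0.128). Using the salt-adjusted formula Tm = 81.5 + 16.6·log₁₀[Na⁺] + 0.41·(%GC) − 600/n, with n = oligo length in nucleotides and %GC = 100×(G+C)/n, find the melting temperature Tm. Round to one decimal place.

87.2°C

Length n = 44. C=12, G=11, A=11, T=10
G+C = 23, so %GC = 23/44 × 100 = 52.273%
Salt term: 16.6 × (-0.128) = -2.125
GC term: 0.41 × 52.273 = 21.432; length term: −600/44 = −13.636
Tm = 81.5 + (-2.125) + 21.432 − 13.636 = 87.171 → 87.2°C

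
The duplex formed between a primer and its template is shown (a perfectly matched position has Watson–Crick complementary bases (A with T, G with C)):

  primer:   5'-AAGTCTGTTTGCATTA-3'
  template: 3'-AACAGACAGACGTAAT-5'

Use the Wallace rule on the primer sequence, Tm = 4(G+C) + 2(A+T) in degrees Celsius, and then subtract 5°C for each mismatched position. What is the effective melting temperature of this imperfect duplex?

27°C

Primer base counts: A=4, T=7, G=3, C=2 → A+T=11, G+C=5
Perfect-match Tm = 2(11) + 4(5) = 22 + 20 = 42°C
Mismatches (positions where the bases are not complementary): 3 (at positions 1, 2, 9)
Effective Tm = 42 − 3×5 = 42 − 15 = 27°C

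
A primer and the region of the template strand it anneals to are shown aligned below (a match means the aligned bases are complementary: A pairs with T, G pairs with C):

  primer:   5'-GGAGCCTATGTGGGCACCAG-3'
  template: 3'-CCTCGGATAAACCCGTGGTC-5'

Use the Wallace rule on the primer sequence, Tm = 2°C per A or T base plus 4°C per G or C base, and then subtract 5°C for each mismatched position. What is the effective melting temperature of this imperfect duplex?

61°C

Primer base counts: A=4, T=3, G=8, C=5 → A+T=7, G+C=13
Perfect-match Tm = 2(7) + 4(13) = 14 + 52 = 66°C
Mismatches (positions where the bases are not complementary): 1 (at position 10)
Effective Tm = 66 − 1×5 = 66 − 5 = 61°C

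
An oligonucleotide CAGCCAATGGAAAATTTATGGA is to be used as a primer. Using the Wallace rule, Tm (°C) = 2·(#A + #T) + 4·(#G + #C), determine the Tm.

60°C

C=3, A=9, G=5, T=5
AT pairs contribute 14, GC pairs contribute 8.
Tm = 4·8 + 2·14 = 32 + 28 = 60°C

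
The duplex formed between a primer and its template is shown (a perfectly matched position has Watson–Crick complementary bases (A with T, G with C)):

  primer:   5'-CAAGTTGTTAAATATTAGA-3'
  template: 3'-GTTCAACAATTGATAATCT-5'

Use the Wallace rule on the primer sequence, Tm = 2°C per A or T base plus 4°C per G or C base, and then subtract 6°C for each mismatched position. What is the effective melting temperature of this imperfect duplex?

Primer base counts: A=8, T=7, G=3, C=1 → A+T=15, G+C=4
Perfect-match Tm = 2(15) + 4(4) = 30 + 16 = 46°C
Mismatches (positions where the bases are not complementary): 1 (at position 12)
Effective Tm = 46 − 1×6 = 46 − 6 = 40°C

40°C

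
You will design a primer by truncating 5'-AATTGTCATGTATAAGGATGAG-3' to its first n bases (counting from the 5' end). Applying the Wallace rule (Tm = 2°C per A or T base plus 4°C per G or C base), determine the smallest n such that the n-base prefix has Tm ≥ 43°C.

n = 17

First 16 bases: AATTGTCATGTATAAG → Tm = 40°C (< 43°C)
First 17 bases: AATTGTCATGTATAAGG → Tm = 44°C (≥ 43°C)
Each additional base adds 2°C (A/T) or 4°C (G/C), so Tm is non-decreasing in n; n = 17 is the first length to reach 43°C.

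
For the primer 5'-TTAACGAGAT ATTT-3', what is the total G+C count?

3

Scanning the sequence gives G=2, A=5, T=6, C=1.
G+C = 2 + 1 = 3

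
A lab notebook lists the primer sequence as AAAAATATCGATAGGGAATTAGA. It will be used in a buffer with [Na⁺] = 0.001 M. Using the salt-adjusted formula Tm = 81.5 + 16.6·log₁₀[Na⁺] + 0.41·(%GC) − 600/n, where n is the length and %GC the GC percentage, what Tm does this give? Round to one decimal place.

Length n = 23. G=5, T=5, A=12, C=1
G+C = 6, so %GC = 6/23 × 100 = 26.087%
Salt term: 16.6 × (-3) = -49.8
GC term: 0.41 × 26.087 = 10.696; length term: −600/23 = −26.087
Tm = 81.5 + (-49.8) + 10.696 − 26.087 = 16.309 → 16.3°C

16.3°C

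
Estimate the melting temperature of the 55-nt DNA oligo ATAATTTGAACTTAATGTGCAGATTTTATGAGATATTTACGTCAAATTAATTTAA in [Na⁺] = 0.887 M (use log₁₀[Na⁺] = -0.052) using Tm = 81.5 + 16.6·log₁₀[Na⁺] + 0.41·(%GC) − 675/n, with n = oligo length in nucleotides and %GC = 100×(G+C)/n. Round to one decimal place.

Length n = 55. Counting bases: T=23, C=4, G=7, A=21
G+C = 11, so %GC = 11/55 × 100 = 20%
Salt term: 16.6 × (-0.052) = -0.863
GC term: 0.41 × 20 = 8.2; length term: −675/55 = −12.273
Tm = 81.5 + (-0.863) + 8.2 − 12.273 = 76.564 → 76.6°C

76.6°C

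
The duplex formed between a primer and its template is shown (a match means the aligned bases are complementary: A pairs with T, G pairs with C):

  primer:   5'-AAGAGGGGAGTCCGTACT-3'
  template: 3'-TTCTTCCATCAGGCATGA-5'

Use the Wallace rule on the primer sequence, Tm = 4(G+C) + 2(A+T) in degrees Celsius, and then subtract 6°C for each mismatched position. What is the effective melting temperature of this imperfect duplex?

44°C

Primer base counts: A=5, T=3, G=7, C=3 → A+T=8, G+C=10
Perfect-match Tm = 2(8) + 4(10) = 16 + 40 = 56°C
Mismatches (positions where the bases are not complementary): 2 (at positions 5, 8)
Effective Tm = 56 − 2×6 = 56 − 12 = 44°C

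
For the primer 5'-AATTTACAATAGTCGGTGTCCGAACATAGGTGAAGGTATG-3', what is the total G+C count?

Base counts: C=5, T=11, A=13, G=11
G+C = 11 + 5 = 16

16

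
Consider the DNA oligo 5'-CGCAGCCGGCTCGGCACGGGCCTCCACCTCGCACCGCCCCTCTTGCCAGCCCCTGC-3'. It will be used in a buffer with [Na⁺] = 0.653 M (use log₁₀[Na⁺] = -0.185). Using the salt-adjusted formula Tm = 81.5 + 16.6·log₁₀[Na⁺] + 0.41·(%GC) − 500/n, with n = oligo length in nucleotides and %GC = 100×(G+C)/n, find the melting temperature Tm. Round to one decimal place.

101.7°C

Length n = 56. Counting bases: G=14, A=5, T=7, C=30
G+C = 44, so %GC = 44/56 × 100 = 78.571%
Salt term: 16.6 × (-0.185) = -3.071
GC term: 0.41 × 78.571 = 32.214; length term: −500/56 = −8.929
Tm = 81.5 + (-3.071) + 32.214 − 8.929 = 101.714 → 101.7°C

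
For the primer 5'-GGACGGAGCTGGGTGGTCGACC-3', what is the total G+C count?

16

Counting bases: A=3, G=11, C=5, T=3
G+C = 11 + 5 = 16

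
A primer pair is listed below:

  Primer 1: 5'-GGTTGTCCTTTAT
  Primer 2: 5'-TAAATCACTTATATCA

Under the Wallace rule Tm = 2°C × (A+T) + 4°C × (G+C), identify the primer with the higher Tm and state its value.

Primer 1: A+T=8, G+C=5 → Tm = 2(8)+4(5) = 36°C
Primer 2: A+T=13, G+C=3 → Tm = 2(13)+4(3) = 38°C
36°C vs 38°C → primer 2 is higher.

Primer 2, 38°C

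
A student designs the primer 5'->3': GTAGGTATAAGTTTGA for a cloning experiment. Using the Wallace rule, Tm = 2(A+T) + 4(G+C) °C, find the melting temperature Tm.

Scanning the sequence gives A=5, C=0, G=5, T=6.
So N_AT = 11 and N_GC = 5.
Tm = 4·5 + 2·11 = 20 + 22 = 42°C

42°C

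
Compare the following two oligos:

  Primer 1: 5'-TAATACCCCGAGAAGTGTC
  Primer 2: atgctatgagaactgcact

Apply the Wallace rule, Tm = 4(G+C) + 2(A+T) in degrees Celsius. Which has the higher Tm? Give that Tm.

Primer 1, 56°C

Primer 1: A+T=10, G+C=9 → Tm = 2(10)+4(9) = 56°C
Primer 2: A+T=11, G+C=8 → Tm = 2(11)+4(8) = 54°C
56°C vs 54°C → primer 1 is higher.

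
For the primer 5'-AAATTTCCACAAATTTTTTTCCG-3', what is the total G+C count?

6

Base counts: T=10, C=5, G=1, A=7
Total G or C: 1 + 5 = 6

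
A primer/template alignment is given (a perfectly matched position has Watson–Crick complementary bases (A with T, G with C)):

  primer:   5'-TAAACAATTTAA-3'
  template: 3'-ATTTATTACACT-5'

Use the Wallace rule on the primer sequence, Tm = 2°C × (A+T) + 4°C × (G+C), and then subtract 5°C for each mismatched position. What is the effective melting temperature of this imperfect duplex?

11°C

Primer base counts: A=7, T=4, G=0, C=1 → A+T=11, G+C=1
Perfect-match Tm = 2(11) + 4(1) = 22 + 4 = 26°C
Mismatches (positions where the bases are not complementary): 3 (at positions 5, 9, 11)
Effective Tm = 26 − 3×5 = 26 − 15 = 11°C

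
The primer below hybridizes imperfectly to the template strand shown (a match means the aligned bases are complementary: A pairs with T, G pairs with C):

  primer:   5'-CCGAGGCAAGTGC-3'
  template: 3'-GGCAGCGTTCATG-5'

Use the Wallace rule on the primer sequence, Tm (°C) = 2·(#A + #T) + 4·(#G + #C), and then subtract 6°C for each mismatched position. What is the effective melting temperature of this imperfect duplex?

26°C

Primer base counts: A=3, T=1, G=5, C=4 → A+T=4, G+C=9
Perfect-match Tm = 2(4) + 4(9) = 8 + 36 = 44°C
Mismatches (positions where the bases are not complementary): 3 (at positions 4, 5, 12)
Effective Tm = 44 − 3×6 = 44 − 18 = 26°C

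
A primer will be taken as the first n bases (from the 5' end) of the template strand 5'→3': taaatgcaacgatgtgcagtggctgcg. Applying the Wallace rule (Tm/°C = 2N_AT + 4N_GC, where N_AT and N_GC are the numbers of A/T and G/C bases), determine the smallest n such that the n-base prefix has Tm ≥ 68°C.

n = 23

First 22 bases: TAAATGCAACGATGTGCAGTGG → Tm = 64°C (< 68°C)
First 23 bases: TAAATGCAACGATGTGCAGTGGC → Tm = 68°C (≥ 68°C)
Each additional base adds 2°C (A/T) or 4°C (G/C), so Tm is non-decreasing in n; n = 23 is the first length to reach 68°C.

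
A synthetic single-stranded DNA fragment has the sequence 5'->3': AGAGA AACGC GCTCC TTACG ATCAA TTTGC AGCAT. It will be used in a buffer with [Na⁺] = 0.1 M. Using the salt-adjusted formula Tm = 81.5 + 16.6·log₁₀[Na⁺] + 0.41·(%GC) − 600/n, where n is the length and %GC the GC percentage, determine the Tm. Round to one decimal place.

66.5°C

Length n = 35. Base counts: A=11, T=8, C=9, G=7
G+C = 16, so %GC = 16/35 × 100 = 45.714%
Salt term: 16.6 × (-1) = -16.6
GC term: 0.41 × 45.714 = 18.743; length term: −600/35 = −17.143
Tm = 81.5 + (-16.6) + 18.743 − 17.143 = 66.5 → 66.5°C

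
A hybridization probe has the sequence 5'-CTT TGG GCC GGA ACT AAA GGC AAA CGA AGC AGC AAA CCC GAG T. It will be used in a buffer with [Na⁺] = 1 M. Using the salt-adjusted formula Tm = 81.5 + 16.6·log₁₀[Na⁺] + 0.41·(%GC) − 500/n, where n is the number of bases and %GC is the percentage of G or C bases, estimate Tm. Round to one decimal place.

Length n = 43. Counting bases: A=15, C=11, T=5, G=12
G+C = 23, so %GC = 23/43 × 100 = 53.488%
Salt term: 16.6 × (0) = 0
GC term: 0.41 × 53.488 = 21.93; length term: −500/43 = −11.628
Tm = 81.5 + (0) + 21.93 − 11.628 = 91.802 → 91.8°C

91.8°C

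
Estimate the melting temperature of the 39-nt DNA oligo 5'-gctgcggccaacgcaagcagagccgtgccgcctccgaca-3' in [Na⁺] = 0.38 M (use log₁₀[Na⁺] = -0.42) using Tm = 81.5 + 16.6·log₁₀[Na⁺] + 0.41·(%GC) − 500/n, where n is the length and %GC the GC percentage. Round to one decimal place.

91.1°C

Length n = 39. C=16, T=3, G=12, A=8
G+C = 28, so %GC = 28/39 × 100 = 71.795%
Salt term: 16.6 × (-0.42) = -6.972
GC term: 0.41 × 71.795 = 29.436; length term: −500/39 = −12.821
Tm = 81.5 + (-6.972) + 29.436 − 12.821 = 91.143 → 91.1°C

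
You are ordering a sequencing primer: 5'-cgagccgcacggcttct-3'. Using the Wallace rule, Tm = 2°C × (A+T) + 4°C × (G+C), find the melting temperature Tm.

G=5, A=2, C=7, T=3
A+T = 5, G+C = 12
Tm = 4·12 + 2·5 = 48 + 10 = 58°C

58°C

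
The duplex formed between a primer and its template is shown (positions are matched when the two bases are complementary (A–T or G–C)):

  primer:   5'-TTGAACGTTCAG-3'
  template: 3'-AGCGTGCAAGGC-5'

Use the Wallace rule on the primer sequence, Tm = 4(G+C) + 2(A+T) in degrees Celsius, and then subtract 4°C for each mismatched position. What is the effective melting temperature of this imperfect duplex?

Primer base counts: A=3, T=4, G=3, C=2 → A+T=7, G+C=5
Perfect-match Tm = 2(7) + 4(5) = 14 + 20 = 34°C
Mismatches (positions where the bases are not complementary): 3 (at positions 2, 4, 11)
Effective Tm = 34 − 3×4 = 34 − 12 = 22°C

22°C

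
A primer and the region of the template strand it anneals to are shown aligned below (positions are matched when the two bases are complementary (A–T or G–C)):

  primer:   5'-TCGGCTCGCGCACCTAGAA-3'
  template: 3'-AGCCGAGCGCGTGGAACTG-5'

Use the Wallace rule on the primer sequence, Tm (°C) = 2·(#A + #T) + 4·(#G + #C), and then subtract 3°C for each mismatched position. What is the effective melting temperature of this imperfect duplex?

Primer base counts: A=4, T=3, G=5, C=7 → A+T=7, G+C=12
Perfect-match Tm = 2(7) + 4(12) = 14 + 48 = 62°C
Mismatches (positions where the bases are not complementary): 2 (at positions 16, 19)
Effective Tm = 62 − 2×3 = 62 − 6 = 56°C

56°C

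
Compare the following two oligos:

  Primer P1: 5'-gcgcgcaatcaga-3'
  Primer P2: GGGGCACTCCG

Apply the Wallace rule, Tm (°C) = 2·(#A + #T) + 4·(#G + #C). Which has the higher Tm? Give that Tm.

Primer P1, 42°C

Primer P1: A+T=5, G+C=8 → Tm = 2(5)+4(8) = 42°C
Primer P2: A+T=2, G+C=9 → Tm = 2(2)+4(9) = 40°C
42°C vs 40°C → primer P1 is higher.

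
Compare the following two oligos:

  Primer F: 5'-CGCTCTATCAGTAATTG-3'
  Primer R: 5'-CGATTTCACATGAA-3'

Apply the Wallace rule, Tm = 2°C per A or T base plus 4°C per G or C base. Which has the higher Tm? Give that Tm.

Primer F, 48°C

Primer F: A+T=10, G+C=7 → Tm = 2(10)+4(7) = 48°C
Primer R: A+T=9, G+C=5 → Tm = 2(9)+4(5) = 38°C
48°C vs 38°C → primer F is higher.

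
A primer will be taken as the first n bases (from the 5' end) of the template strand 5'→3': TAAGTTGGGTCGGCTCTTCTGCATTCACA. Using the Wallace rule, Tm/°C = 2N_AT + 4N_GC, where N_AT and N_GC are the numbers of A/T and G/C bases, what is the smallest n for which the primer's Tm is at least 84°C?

First 27 bases: TAAGTTGGGTCGGCTCTTCTGCATTCA → Tm = 80°C (< 84°C)
First 28 bases: TAAGTTGGGTCGGCTCTTCTGCATTCAC → Tm = 84°C (≥ 84°C)
Since every base adds ≥2°C, Tm only increases with n, so the threshold is first crossed at n = 28.

n = 28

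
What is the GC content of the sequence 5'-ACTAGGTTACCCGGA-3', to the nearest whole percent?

Base counts: C=4, G=4, T=3, A=4
G+C = 4 + 4 = 8 out of 15 bases
%GC = 8/15 × 100 = 53.33% ≈ 53%

53%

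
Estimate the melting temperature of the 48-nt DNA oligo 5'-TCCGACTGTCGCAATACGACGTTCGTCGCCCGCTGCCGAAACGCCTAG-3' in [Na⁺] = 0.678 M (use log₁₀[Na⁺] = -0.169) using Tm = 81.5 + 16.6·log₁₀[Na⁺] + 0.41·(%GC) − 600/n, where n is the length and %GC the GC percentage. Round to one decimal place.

91.8°C

Length n = 48. Base counts: T=9, C=18, A=9, G=12
G+C = 30, so %GC = 30/48 × 100 = 62.5%
Salt term: 16.6 × (-0.169) = -2.805
GC term: 0.41 × 62.5 = 25.625; length term: −600/48 = −12.5
Tm = 81.5 + (-2.805) + 25.625 − 12.5 = 91.82 → 91.8°C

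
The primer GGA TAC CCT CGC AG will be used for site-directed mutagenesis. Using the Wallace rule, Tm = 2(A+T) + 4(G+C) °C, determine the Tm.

Counting bases: A=3, G=4, C=5, T=2
So N_AT = 5 and N_GC = 9.
Tm = 2(5) + 4(9) = 10 + 36 = 46°C

46°C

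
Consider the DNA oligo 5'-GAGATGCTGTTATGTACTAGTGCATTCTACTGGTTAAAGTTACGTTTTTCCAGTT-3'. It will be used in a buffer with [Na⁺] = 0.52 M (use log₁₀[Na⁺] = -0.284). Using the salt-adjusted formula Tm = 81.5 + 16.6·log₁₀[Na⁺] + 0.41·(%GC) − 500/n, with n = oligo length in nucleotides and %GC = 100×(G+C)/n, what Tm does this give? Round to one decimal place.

Length n = 55. Counting bases: T=23, A=12, G=12, C=8
G+C = 20, so %GC = 20/55 × 100 = 36.364%
Salt term: 16.6 × (-0.284) = -4.714
GC term: 0.41 × 36.364 = 14.909; length term: −500/55 = −9.091
Tm = 81.5 + (-4.714) + 14.909 − 9.091 = 82.604 → 82.6°C

82.6°C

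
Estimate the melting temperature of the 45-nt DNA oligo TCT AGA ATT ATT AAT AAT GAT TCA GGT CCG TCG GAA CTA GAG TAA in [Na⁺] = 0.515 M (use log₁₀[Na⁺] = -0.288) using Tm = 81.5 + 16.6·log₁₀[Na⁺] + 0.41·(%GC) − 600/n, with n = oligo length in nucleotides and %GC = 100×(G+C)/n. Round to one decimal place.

77.1°C

Length n = 45. Base counts: C=6, T=14, G=9, A=16
G+C = 15, so %GC = 15/45 × 100 = 33.333%
Salt term: 16.6 × (-0.288) = -4.781
GC term: 0.41 × 33.333 = 13.667; length term: −600/45 = −13.333
Tm = 81.5 + (-4.781) + 13.667 − 13.333 = 77.053 → 77.1°C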